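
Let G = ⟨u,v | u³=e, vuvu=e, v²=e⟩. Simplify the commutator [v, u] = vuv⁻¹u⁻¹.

[v, u] = v·u·v⁻¹·u⁻¹.
  v · u = u²v
  (u²v) · v = u²
  (u²) · (u²) = u

Answer: u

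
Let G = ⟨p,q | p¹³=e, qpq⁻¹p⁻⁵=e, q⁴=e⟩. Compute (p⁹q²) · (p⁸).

Compute (p⁹q²) · (p⁸) by multiplying left to right and reducing via the relations at each step:
  (p⁹q²) · p⁸ = pq²

Answer: pq²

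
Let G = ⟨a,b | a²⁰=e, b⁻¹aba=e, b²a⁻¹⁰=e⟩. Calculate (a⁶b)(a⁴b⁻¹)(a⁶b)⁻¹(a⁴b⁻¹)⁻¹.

[(a⁶b), (a⁴b⁻¹)] = (a⁶b)·(a⁴b⁻¹)·(a⁶b)⁻¹·(a⁴b⁻¹)⁻¹.
  (a⁶b) · (a⁴b⁻¹) = a²
  (a²) · (a⁶b⁻¹) = a⁸b⁻¹
  (a⁸b⁻¹) · (a⁴b) = a⁴

Answer: a⁴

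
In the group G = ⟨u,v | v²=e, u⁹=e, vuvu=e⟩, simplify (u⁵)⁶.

Compute successive powers of (u⁵), reducing at each step:
  (u⁵)²: (u⁵) · u⁵ = u
  (u⁵)³: u · u⁵ = u⁶
  (u⁵)⁴: (u⁶) · u⁵ = u²
  (u⁵)⁵: (u²) · u⁵ = u⁷
  (u⁵)⁶: (u⁷) · u⁵ = u³

Answer: u³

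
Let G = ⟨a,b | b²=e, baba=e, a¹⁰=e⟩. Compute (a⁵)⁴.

Compute successive powers of (a⁵), reducing at each step:
  (a⁵)²: (a⁵) · a⁵ = e
  (a⁵)³: e · a⁵ = a⁵
  (a⁵)⁴: (a⁵) · a⁵ = e

Answer: e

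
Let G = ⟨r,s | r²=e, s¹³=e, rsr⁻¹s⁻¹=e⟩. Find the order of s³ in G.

Compute successive powers until reaching e:
  (s³)¹ = s³, (s³)² = s⁶, (s³)³ = s⁹, (s³)⁴ = s¹², (s³)⁵ = s², (s³)⁶ = s⁵, (s³)⁷ = s⁸, (s³)⁸ = s¹¹, (s³)⁹ = s, (s³)¹⁰ = s⁴, (s³)¹¹ = s⁷, (s³)¹² = s¹⁰, (s³)¹³ = e.
The smallest positive k with (s³)ᵏ = e is 13.

Answer: 13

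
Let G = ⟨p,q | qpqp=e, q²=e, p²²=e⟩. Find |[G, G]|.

G' = [G, G] is generated by all commutators. The generator-pair commutators are: [p, q] = p².
The subgroup they normally generate is {e, p², p⁴, p⁶, p⁸, p¹⁰, p¹², p¹⁴, p¹⁶, p¹⁸, p²⁰}, of order 11.
Check: |G/G'| = 44/11 = 4 is the order of the abelianisation.

Answer: 11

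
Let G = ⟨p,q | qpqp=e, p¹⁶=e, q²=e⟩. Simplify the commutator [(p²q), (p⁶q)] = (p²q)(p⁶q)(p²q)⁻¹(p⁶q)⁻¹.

[(p²q), (p⁶q)] = (p²q)·(p⁶q)·(p²q)⁻¹·(p⁶q)⁻¹.
  (p²q) · (p⁶q) = p¹²
  (p¹²) · (p²q) = p¹⁴q
  (p¹⁴q) · (p⁶q) = p⁸

Answer: p⁸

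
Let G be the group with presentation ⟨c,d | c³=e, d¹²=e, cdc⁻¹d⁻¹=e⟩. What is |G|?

Enumerate words in the generators, reducing via the relations: the distinct elements are
  {c, d, e, cd, c², d², d³, d⁴, d⁵, d⁶, d⁷, d⁸, d⁹, cd², cd³, cd⁴, cd⁵, cd⁶, cd⁷, cd⁸, cd⁹, c²d, d¹¹, d¹⁰, cd¹¹, cd¹⁰, c²d², c²d³, c²d⁴, c²d⁵, c²d⁶, c²d⁷, c²d⁸, c²d⁹, c²d¹¹, c²d¹⁰}.
No further products give new elements, so |G| = 36.

Answer: 36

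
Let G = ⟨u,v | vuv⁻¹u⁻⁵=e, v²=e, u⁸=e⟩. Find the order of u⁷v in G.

Compute successive powers until reaching e:
  (u⁷v)¹ = u⁷v, (u⁷v)² = u², (u⁷v)³ = uv, (u⁷v)⁴ = u⁴, (u⁷v)⁵ = u³v, (u⁷v)⁶ = u⁶, (u⁷v)⁷ = u⁵v, (u⁷v)⁸ = e.
The smallest positive k with (u⁷v)ᵏ = e is 8.

Answer: 8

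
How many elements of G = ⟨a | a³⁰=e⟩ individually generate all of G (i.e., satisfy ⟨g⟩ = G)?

G is cyclic of order 30. An element generates G iff its order is 30, and a cyclic group of order 30 has exactly φ(30) = 8 such elements.

Answer: 8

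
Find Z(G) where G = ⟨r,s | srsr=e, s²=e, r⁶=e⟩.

An element z ∈ Z(G) iff z commutes with every generator.
For example r³ is central: (r³)·r = r⁴ = r·(r³); (r³)·s = r³s = s·(r³).
Whereas r ∉ Z(G) since r·s = rs ≠ r⁵s = s·r.
Checking each of the 12 elements this way gives Z(G) = {e, r³}, of order 2.

Answer: {e, r³}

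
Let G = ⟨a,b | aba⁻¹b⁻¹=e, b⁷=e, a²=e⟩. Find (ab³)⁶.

Compute successive powers of (ab³), reducing at each step:
  (ab³)²: (ab³) · a = b³;   (b³) · b³ = b⁶
  (ab³)³: (b⁶) · a = ab⁶;   (ab⁶) · b³ = ab²
  (ab³)⁴: (ab²) · a = b²;   (b²) · b³ = b⁵
  (ab³)⁵: (b⁵) · a = ab⁵;   (ab⁵) · b³ = ab
  (ab³)⁶: (ab) · a = b;   b · b³ = b⁴

Answer: b⁴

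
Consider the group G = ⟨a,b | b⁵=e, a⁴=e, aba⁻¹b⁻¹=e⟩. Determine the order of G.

Enumerate words in the generators, reducing via the relations: the distinct elements are
  {a, b, e, ab, a², a³, b², b³, b⁴, ab², ab³, ab⁴, a²b, a³b, a²b², a²b³, a²b⁴, a³b², a³b³, a³b⁴}.
No further products give new elements, so |G| = 20.

Answer: 20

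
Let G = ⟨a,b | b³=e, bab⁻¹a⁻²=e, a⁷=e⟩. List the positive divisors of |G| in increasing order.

|G| = 21 = 3 · 7. By Lagrange's theorem the order of any subgroup divides 21; the divisors of 21 are 1, 3, 7, 21.

Answer: 1, 3, 7, 21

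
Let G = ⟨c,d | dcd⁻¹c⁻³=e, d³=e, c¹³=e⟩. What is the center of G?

An element z ∈ Z(G) iff z commutes with every generator.
For example e is central: e·c = c = c·e; e·d = d = d·e.
Whereas c ∉ Z(G) since c·d = cd ≠ c³d = d·c.
Checking each of the 39 elements this way gives Z(G) = {e}, of order 1.

Answer: {e}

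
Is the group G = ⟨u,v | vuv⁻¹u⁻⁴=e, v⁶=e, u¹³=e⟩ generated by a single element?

Every cyclic group is abelian. But u·v = uv while v·u = u⁴v, so u·v ≠ v·u and G is not abelian. Hence G is not cyclic.

Answer: No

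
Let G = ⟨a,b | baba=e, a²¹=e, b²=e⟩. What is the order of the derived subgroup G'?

G' = [G, G] is generated by all commutators. The generator-pair commutators are: [a, b] = a².
The subgroup they normally generate is {e, a, a², a³, a⁴, a⁵, a⁶, a⁷, a⁸, a⁹, a¹⁰, a¹¹, a¹², a¹³, a¹⁴, a¹⁵, a¹⁶, a¹⁷, a¹⁸, a¹⁹, a²⁰}, of order 21.
Check: |G/G'| = 42/21 = 2 is the order of the abelianisation.

Answer: 21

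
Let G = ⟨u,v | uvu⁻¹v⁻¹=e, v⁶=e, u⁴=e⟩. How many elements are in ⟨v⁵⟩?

|⟨v⁵⟩| equals the order of v⁵. Compute successive powers until reaching e:
  (v⁵)¹ = v⁵, (v⁵)² = v⁴, (v⁵)³ = v³, (v⁵)⁴ = v², (v⁵)⁵ = v, (v⁵)⁶ = e.
The smallest positive k with (v⁵)ᵏ = e is 6, so |⟨v⁵⟩| = 6.

Answer: 6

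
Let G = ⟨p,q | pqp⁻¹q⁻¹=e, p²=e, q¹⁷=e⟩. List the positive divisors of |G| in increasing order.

|G| = 34 = 2 · 17. By Lagrange's theorem the order of any subgroup divides 34; the divisors of 34 are 1, 2, 17, 34.

Answer: 1, 2, 17, 34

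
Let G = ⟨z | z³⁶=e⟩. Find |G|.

G is generated by a single element, so G is cyclic. The relator gives z³⁶ = e and no smaller power is forced to be e, so the 36 powers {e, z, z², z³, z⁴, z⁵, z⁶, z⁷, z⁸, z⁹, z²², z²³, z²¹, z²⁰, z²⁴, z²⁵, z²⁶, z²⁷, z²⁸, z²⁹, z³², z³³, z³¹, z³⁰, z³⁴, z³⁵, z¹², z¹³, z¹¹, z¹⁰, z¹⁴, z¹⁵, z¹⁶, z¹⁷, z¹⁸, z¹⁹} are distinct. Hence |G| = 36.

Answer: 36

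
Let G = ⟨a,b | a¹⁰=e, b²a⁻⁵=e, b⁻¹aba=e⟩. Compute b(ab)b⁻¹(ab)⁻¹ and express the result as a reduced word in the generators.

[b, (ab)] = b·(ab)·b⁻¹·(ab)⁻¹.
  b · (ab) = a⁴
  (a⁴) · (b⁻¹) = a⁴b⁻¹
  (a⁴b⁻¹) · (ab⁻¹) = a⁸

Answer: a⁸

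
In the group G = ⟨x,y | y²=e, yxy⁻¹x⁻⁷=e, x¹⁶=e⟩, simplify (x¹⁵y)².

Compute successive powers of (x¹⁵y), reducing at each step:
  (x¹⁵y)²: (x¹⁵y) · x¹⁵ = x⁸y;   (x⁸y) · y = x⁸

Answer: x⁸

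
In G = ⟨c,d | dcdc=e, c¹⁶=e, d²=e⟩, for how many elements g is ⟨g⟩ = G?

⟨g⟩ = G would require ord(g) = |G| = 32, but the maximum element order in G is 16 < 32. So G is not cyclic and no single element generates it: the count is 0.

Answer: 0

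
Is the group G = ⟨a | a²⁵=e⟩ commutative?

G has a single generator, so G is cyclic and hence abelian.

Answer: Yes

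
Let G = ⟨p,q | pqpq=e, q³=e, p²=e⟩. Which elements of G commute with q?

⟨q⟩ ⊆ C_G(q) since powers of q commute with q; so |C_G(q)| ≥ |⟨q⟩| = 3.
By orbit–stabilizer, |C_G(q)| = |G| / |conj. class of q| = 6 / 2 = 3.
The 3 elements commuting with q are {e, q, q²}.

Answer: {e, q, q²}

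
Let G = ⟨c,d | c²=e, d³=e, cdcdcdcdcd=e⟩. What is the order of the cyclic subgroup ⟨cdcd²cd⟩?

|⟨cdcd²cd⟩| equals the order of cdcd²cd. Compute successive powers until reaching e:
  (cdcd²cd)¹ = cdcd²cd, (cdcd²cd)² = d²cdcd²c, (cdcd²cd)³ = e.
The smallest positive k with (cdcd²cd)ᵏ = e is 3, so |⟨cdcd²cd⟩| = 3.

Answer: 3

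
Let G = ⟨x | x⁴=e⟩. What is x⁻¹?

The order of x is 4 (smallest k with xᵏ = e), so x⁻¹ = x³ = x³.
Check: x · (x³) → x · x³ = e, giving e as required.

Answer: x³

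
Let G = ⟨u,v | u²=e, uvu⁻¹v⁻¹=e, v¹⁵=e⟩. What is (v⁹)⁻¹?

The order of (v⁹) is 5 (smallest k with (v⁹)ᵏ = e), so (v⁹)⁻¹ = (v⁹)⁴ = v⁶.
Check: (v⁹) · (v⁶) → (v⁹) · v⁶ = e, giving e as required.

Answer: v⁶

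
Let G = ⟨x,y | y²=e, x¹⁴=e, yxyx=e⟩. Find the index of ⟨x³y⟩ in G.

First find ord(x³y) by computing successive powers:
  (x³y)¹ = x³y, (x³y)² = e.
So |⟨x³y⟩| = ord(x³y) = 2. With |G| = 28, by Lagrange [G : ⟨x³y⟩] = 28/2 = 14.

Answer: 14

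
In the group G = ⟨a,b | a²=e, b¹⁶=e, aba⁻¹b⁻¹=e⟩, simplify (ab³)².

Compute successive powers of (ab³), reducing at each step:
  (ab³)²: (ab³) · a = b³;   (b³) · b³ = b⁶

Answer: b⁶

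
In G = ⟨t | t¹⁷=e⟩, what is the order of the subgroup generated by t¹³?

|⟨t¹³⟩| equals the order of t¹³. Compute successive powers until reaching e:
  (t¹³)¹ = t¹³, (t¹³)² = t⁹, (t¹³)³ = t⁵, (t¹³)⁴ = t, (t¹³)⁵ = t¹⁴, (t¹³)⁶ = t¹⁰, (t¹³)⁷ = t⁶, (t¹³)⁸ = t², (t¹³)⁹ = t¹⁵, (t¹³)¹⁰ = t¹¹, (t¹³)¹¹ = t⁷, (t¹³)¹² = t³, (t¹³)¹³ = t¹⁶, (t¹³)¹⁴ = t¹², (t¹³)¹⁵ = t⁸, (t¹³)¹⁶ = t⁴, (t¹³)¹⁷ = e.
The smallest positive k with (t¹³)ᵏ = e is 17, so |⟨t¹³⟩| = 17.

Answer: 17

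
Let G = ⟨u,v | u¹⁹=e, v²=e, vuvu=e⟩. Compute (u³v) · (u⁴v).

Compute (u³v) · (u⁴v) by multiplying left to right and reducing via the relations at each step:
  (u³v) · u⁴ = u¹⁸v
  (u¹⁸v) · v = u¹⁸

Answer: u¹⁸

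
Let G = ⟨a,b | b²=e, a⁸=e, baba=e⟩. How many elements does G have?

Enumerate words in the generators, reducing via the relations: the distinct elements are
  {a, b, e, ab, a², a³, a⁴, a⁵, a⁶, a⁷, a²b, a³b, a⁴b, a⁵b, a⁶b, a⁷b}.
No further products give new elements, so |G| = 16.

Answer: 16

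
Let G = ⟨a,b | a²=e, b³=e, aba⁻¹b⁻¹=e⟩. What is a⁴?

Compute successive powers of a, reducing at each step:
  a²: a · a = e
  a³: e · a = a
  a⁴: a · a = e

Answer: e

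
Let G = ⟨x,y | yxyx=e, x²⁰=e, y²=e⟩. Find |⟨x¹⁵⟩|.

|⟨x¹⁵⟩| equals the order of x¹⁵. Compute successive powers until reaching e:
  (x¹⁵)¹ = x¹⁵, (x¹⁵)² = x¹⁰, (x¹⁵)³ = x⁵, (x¹⁵)⁴ = e.
The smallest positive k with (x¹⁵)ᵏ = e is 4, so |⟨x¹⁵⟩| = 4.

Answer: 4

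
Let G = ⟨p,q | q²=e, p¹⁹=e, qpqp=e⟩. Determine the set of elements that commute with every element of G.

An element z ∈ Z(G) iff z commutes with every generator.
For example e is central: e·p = p = p·e; e·q = q = q·e.
Whereas p ∉ Z(G) since p·q = pq ≠ p¹⁸q = q·p.
Checking each of the 38 elements this way gives Z(G) = {e}, of order 1.

Answer: {e}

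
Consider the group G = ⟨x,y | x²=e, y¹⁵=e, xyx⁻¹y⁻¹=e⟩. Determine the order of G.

Enumerate words in the generators, reducing via the relations: the distinct elements are
  {e, x, y, xy, y², y³, y⁴, y⁵, y⁶, y⁷, y⁸, y⁹, xy², xy³, xy⁴, xy⁵, xy⁶, xy⁷, xy⁸, xy⁹, y¹², y¹³, y¹¹, y¹⁰, y¹⁴, xy¹², xy¹³, xy¹¹, xy¹⁰, xy¹⁴}.
No further products give new elements, so |G| = 30.

Answer: 30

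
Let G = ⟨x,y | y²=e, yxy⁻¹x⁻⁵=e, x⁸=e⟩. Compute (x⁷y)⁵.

Compute successive powers of (x⁷y), reducing at each step:
  (x⁷y)²: (x⁷y) · x⁷ = x²y;   (x²y) · y = x²
  (x⁷y)³: (x²) · x⁷ = x;   x · y = xy
  (x⁷y)⁴: (xy) · x⁷ = x⁴y;   (x⁴y) · y = x⁴
  (x⁷y)⁵: (x⁴) · x⁷ = x³;   (x³) · y = x³y

Answer: x³y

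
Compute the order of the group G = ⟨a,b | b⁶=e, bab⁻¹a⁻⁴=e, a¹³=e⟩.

Enumerate words in the generators, reducing via the relations: the distinct elements are
  {a, b, e, ab, a², a³, a⁴, a⁵, a⁶, a⁷, a⁸, a⁹, b², b³, b⁴, b⁵, ab², ab³, ab⁴, ab⁵, a²b, a³b, a¹², a¹¹, a¹⁰, a⁴b, a⁵b, a⁶b, a⁷b, a⁸b, a⁹b, a²b², a²b³, a²b⁴, a²b⁵, a³b², a³b³, a³b⁴, a³b⁵, a¹²b, a¹¹b, a¹⁰b, a⁴b², a⁴b³, a⁴b⁴, a⁴b⁵, a⁵b², a⁵b³, a⁵b⁴, a⁵b⁵, a⁶b², a⁶b³, a⁶b⁴, a⁶b⁵, a⁷b², a⁷b³, a⁷b⁴, a⁷b⁵, a⁸b², a⁸b³, a⁸b⁴, a⁸b⁵, a⁹b², a⁹b³, a⁹b⁴, a⁹b⁵, a¹²b², a¹²b³, a¹²b⁴, a¹²b⁵, a¹¹b², a¹¹b³, a¹¹b⁴, a¹¹b⁵, a¹⁰b², a¹⁰b³, a¹⁰b⁴, a¹⁰b⁵}.
No further products give new elements, so |G| = 78.

Answer: 78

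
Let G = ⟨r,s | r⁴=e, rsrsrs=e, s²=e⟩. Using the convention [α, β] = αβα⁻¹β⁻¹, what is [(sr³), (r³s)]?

[(sr³), (r³s)] = (sr³)·(r³s)·(sr³)⁻¹·(r³s)⁻¹.
  (sr³) · (r³s) = sr²s
  (sr²s) · (rs) = r³sr²
  (r³sr²) · (sr) = r²sr²s

Answer: r²sr²s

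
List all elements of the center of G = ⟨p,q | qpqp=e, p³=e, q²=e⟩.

An element z ∈ Z(G) iff z commutes with every generator.
For example e is central: e·p = p = p·e; e·q = q = q·e.
Whereas p ∉ Z(G) since p·q = pq ≠ p²q = q·p.
Checking each of the 6 elements this way gives Z(G) = {e}, of order 1.

Answer: {e}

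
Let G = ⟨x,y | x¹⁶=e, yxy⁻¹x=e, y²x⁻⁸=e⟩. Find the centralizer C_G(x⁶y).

⟨x⁶y⟩ ⊆ C_G(x⁶y) since powers of x⁶y commute with x⁶y; so |C_G(x⁶y)| ≥ |⟨x⁶y⟩| = 4.
By orbit–stabilizer, |C_G(x⁶y)| = |G| / |conj. class of x⁶y| = 32 / 8 = 4.
The 4 elements commuting with x⁶y are {e, x⁸, x⁶y, x⁶y⁻¹}.

Answer: {e, x⁸, x⁶y, x⁶y⁻¹}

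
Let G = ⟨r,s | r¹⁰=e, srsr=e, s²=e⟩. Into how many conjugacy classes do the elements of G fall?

The conjugacy classes (representative and size) are:
  [e] (size 1), [r] (size 2), [r²] (size 2), [r³] (size 2), [r⁴] (size 2), [r⁵] (size 1), [r²s] (size 5), [r³s] (size 5).
Class equation: 1 + 2 + 2 + 2 + 2 + 1 + 5 + 5 = 20 = |G|. So G has 8 conjugacy classes.

Answer: 8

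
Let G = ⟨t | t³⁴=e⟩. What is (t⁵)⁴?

Compute successive powers of (t⁵), reducing at each step:
  (t⁵)²: (t⁵) · t⁵ = t¹⁰
  (t⁵)³: (t¹⁰) · t⁵ = t¹⁵
  (t⁵)⁴: (t¹⁵) · t⁵ = t²⁰

Answer: t²⁰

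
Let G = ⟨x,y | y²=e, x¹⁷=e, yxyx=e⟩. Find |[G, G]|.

G' = [G, G] is generated by all commutators. The generator-pair commutators are: [x, y] = x².
The subgroup they normally generate is {e, x, x², x³, x⁴, x⁵, x⁶, x⁷, x⁸, x⁹, x¹⁰, x¹¹, x¹², x¹³, x¹⁴, x¹⁵, x¹⁶}, of order 17.
Check: |G/G'| = 34/17 = 2 is the order of the abelianisation.

Answer: 17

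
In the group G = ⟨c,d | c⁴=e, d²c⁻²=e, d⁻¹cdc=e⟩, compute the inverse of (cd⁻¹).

The order of (cd⁻¹) is 4 (smallest k with (cd⁻¹)ᵏ = e), so (cd⁻¹)⁻¹ = (cd⁻¹)³ = cd.
Check: (cd⁻¹) · (cd) → (cd⁻¹) · c = d⁻¹;   (d⁻¹) · d = e, giving e as required.

Answer: cd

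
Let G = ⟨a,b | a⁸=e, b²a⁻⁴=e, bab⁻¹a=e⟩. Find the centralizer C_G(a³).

⟨a³⟩ ⊆ C_G(a³) since powers of a³ commute with a³; so |C_G(a³)| ≥ |⟨a³⟩| = 8.
By orbit–stabilizer, |C_G(a³)| = |G| / |conj. class of a³| = 16 / 2 = 8.
The 8 elements commuting with a³ are {e, a, a², a³, a⁴, a⁵, a⁶, a⁷}.

Answer: {e, a, a², a³, a⁴, a⁵, a⁶, a⁷}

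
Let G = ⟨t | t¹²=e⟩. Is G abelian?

G has a single generator, so G is cyclic and hence abelian.

Answer: Yes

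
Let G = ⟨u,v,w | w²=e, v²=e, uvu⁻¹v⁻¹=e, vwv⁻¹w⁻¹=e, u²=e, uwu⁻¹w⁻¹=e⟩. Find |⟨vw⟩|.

|⟨vw⟩| equals the order of vw. Compute successive powers until reaching e:
  (vw)¹ = vw, (vw)² = e.
The smallest positive k with (vw)ᵏ = e is 2, so |⟨vw⟩| = 2.

Answer: 2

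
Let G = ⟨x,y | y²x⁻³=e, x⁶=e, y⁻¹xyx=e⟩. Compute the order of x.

Compute successive powers until reaching e:
  x¹ = x, x² = x², x³ = x³, x⁴ = x⁴, x⁵ = x⁵, x⁶ = e.
The smallest positive k with xᵏ = e is 6.

Answer: 6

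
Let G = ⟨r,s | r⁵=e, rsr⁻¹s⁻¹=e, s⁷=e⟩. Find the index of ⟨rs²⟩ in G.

First find ord(rs²) by computing successive powers:
  (rs²)¹ = rs², (rs²)² = r²s⁴, (rs²)³ = r³s⁶, (rs²)⁴ = r⁴s, (rs²)⁵ = s³, (rs²)⁶ = rs⁵, (rs²)⁷ = r², (rs²)⁸ = r³s², (rs²)⁹ = r⁴s⁴, (rs²)¹⁰ = s⁶, (rs²)¹¹ = rs, (rs²)¹² = r²s³, (rs²)¹³ = r³s⁵, (rs²)¹⁴ = r⁴, (rs²)¹⁵ = s², (rs²)¹⁶ = rs⁴, (rs²)¹⁷ = r²s⁶, (rs²)¹⁸ = r³s, (rs²)¹⁹ = r⁴s³, (rs²)²⁰ = s⁵, (rs²)²¹ = r, (rs²)²² = r²s², (rs²)²³ = r³s⁴, (rs²)²⁴ = r⁴s⁶, (rs²)²⁵ = s, (rs²)²⁶ = rs³, (rs²)²⁷ = r²s⁵, (rs²)²⁸ = r³, (rs²)²⁹ = r⁴s², (rs²)³⁰ = s⁴, (rs²)³¹ = rs⁶, (rs²)³² = r²s, (rs²)³³ = r³s³, (rs²)³⁴ = r⁴s⁵, (rs²)³⁵ = e.
So |⟨rs²⟩| = ord(rs²) = 35. With |G| = 35, by Lagrange [G : ⟨rs²⟩] = 35/35 = 1.

Answer: 1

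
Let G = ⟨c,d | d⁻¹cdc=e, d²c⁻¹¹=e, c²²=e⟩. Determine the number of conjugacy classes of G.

The conjugacy classes (representative and size) are:
  [e] (size 1), [c²¹] (size 2), [c²] (size 2), [c³] (size 2), [c¹⁸] (size 2), [c¹⁷] (size 2), [c⁶] (size 2), [c⁷] (size 2), [c⁸] (size 2), [c¹³] (size 2), [c¹²] (size 2), [c¹¹] (size 1), [c¹⁰d] (size 11), [c⁷d] (size 11).
Class equation: 1 + 2 + 2 + 2 + 2 + 2 + 2 + 2 + 2 + 2 + 2 + 1 + 11 + 11 = 44 = |G|. So G has 14 conjugacy classes.

Answer: 14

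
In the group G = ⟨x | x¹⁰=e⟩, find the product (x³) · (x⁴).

Compute (x³) · (x⁴) by multiplying left to right and reducing via the relations at each step:
  (x³) · x⁴ = x⁷

Answer: x⁷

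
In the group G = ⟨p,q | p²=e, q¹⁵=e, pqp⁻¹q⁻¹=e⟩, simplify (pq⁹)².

Compute successive powers of (pq⁹), reducing at each step:
  (pq⁹)²: (pq⁹) · p = q⁹;   (q⁹) · q⁹ = q³

Answer: q³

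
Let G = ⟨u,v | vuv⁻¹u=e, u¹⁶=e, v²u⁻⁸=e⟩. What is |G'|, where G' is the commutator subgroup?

G' = [G, G] is generated by all commutators. The generator-pair commutators are: [u, v] = u².
The subgroup they normally generate is {e, u², u⁴, u⁶, u⁸, u¹⁰, u¹², u¹⁴}, of order 8.
Check: |G/G'| = 32/8 = 4 is the order of the abelianisation.

Answer: 8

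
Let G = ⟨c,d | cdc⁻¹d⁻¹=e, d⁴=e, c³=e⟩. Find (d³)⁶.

Compute successive powers of (d³), reducing at each step:
  (d³)²: (d³) · d³ = d²
  (d³)³: (d²) · d³ = d
  (d³)⁴: d · d³ = e
  (d³)⁵: e · d³ = d³
  (d³)⁶: (d³) · d³ = d²

Answer: d²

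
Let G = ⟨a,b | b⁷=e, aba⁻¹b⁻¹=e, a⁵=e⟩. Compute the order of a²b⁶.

Compute successive powers until reaching e:
  (a²b⁶)¹ = a²b⁶, (a²b⁶)² = a⁴b⁵, (a²b⁶)³ = ab⁴, (a²b⁶)⁴ = a³b³, (a²b⁶)⁵ = b², (a²b⁶)⁶ = a²b, (a²b⁶)⁷ = a⁴, (a²b⁶)⁸ = ab⁶, (a²b⁶)⁹ = a³b⁵, (a²b⁶)¹⁰ = b⁴, (a²b⁶)¹¹ = a²b³, (a²b⁶)¹² = a⁴b², (a²b⁶)¹³ = ab, (a²b⁶)¹⁴ = a³, (a²b⁶)¹⁵ = b⁶, (a²b⁶)¹⁶ = a²b⁵, (a²b⁶)¹⁷ = a⁴b⁴, (a²b⁶)¹⁸ = ab³, (a²b⁶)¹⁹ = a³b², (a²b⁶)²⁰ = b, (a²b⁶)²¹ = a², (a²b⁶)²² = a⁴b⁶, (a²b⁶)²³ = ab⁵, (a²b⁶)²⁴ = a³b⁴, (a²b⁶)²⁵ = b³, (a²b⁶)²⁶ = a²b², (a²b⁶)²⁷ = a⁴b, (a²b⁶)²⁸ = a, (a²b⁶)²⁹ = a³b⁶, (a²b⁶)³⁰ = b⁵, (a²b⁶)³¹ = a²b⁴, (a²b⁶)³² = a⁴b³, (a²b⁶)³³ = ab², (a²b⁶)³⁴ = a³b, (a²b⁶)³⁵ = e.
The smallest positive k with (a²b⁶)ᵏ = e is 35.

Answer: 35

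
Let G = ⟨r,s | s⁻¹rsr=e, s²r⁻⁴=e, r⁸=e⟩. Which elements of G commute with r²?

⟨r²⟩ ⊆ C_G(r²) since powers of r² commute with r²; so |C_G(r²)| ≥ |⟨r²⟩| = 4.
By orbit–stabilizer, |C_G(r²)| = |G| / |conj. class of r²| = 16 / 2 = 8.
The 8 elements commuting with r² are {e, r, r², r³, r⁴, r⁵, r⁶, r⁷}.

Answer: {e, r, r², r³, r⁴, r⁵, r⁶, r⁷}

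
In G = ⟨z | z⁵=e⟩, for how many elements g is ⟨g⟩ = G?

G is cyclic of order 5. An element generates G iff its order is 5, and a cyclic group of order 5 has exactly φ(5) = 4 such elements.

Answer: 4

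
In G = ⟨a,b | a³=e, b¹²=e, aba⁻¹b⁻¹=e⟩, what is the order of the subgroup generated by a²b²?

|⟨a²b²⟩| equals the order of a²b². Compute successive powers until reaching e:
  (a²b²)¹ = a²b², (a²b²)² = ab⁴, (a²b²)³ = b⁶, (a²b²)⁴ = a²b⁸, (a²b²)⁵ = ab¹⁰, (a²b²)⁶ = e.
The smallest positive k with (a²b²)ᵏ = e is 6, so |⟨a²b²⟩| = 6.

Answer: 6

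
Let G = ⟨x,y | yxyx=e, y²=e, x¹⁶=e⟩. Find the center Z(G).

An element z ∈ Z(G) iff z commutes with every generator.
For example x⁸ is central: (x⁸)·x = x⁹ = x·(x⁸); (x⁸)·y = x⁸y = y·(x⁸).
Whereas x ∉ Z(G) since x·y = xy ≠ x¹⁵y = y·x.
Checking each of the 32 elements this way gives Z(G) = {e, x⁸}, of order 2.

Answer: {e, x⁸}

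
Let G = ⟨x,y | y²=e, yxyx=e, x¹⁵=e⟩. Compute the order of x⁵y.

Compute successive powers until reaching e:
  (x⁵y)¹ = x⁵y, (x⁵y)² = e.
The smallest positive k with (x⁵y)ᵏ = e is 2.

Answer: 2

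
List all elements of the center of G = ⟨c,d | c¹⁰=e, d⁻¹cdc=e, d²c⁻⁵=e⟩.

An element z ∈ Z(G) iff z commutes with every generator.
For example c⁵ is central: (c⁵)·c = c⁶ = c·(c⁵); (c⁵)·d = d⁻¹ = d·(c⁵).
Whereas c ∉ Z(G) since c·d = cd ≠ c⁴d⁻¹ = d·c.
Checking each of the 20 elements this way gives Z(G) = {e, c⁵}, of order 2.

Answer: {e, c⁵}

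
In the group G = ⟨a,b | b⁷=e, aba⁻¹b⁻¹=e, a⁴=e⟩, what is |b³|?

Compute successive powers until reaching e:
  (b³)¹ = b³, (b³)² = b⁶, (b³)³ = b², (b³)⁴ = b⁵, (b³)⁵ = b, (b³)⁶ = b⁴, (b³)⁷ = e.
The smallest positive k with (b³)ᵏ = e is 7.

Answer: 7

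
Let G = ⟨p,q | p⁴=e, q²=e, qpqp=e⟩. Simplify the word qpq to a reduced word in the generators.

Multiply left to right, reducing at each step:
  q · p = p³q
  (p³q) · q = p³

Answer: p³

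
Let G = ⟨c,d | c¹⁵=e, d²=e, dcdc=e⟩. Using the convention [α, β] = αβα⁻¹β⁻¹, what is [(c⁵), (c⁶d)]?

[(c⁵), (c⁶d)] = (c⁵)·(c⁶d)·(c⁵)⁻¹·(c⁶d)⁻¹.
  (c⁵) · (c⁶d) = c¹¹d
  (c¹¹d) · (c¹⁰) = cd
  (cd) · (c⁶d) = c¹⁰

Answer: c¹⁰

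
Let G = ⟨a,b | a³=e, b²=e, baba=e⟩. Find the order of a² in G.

Compute successive powers until reaching e:
  (a²)¹ = a², (a²)² = a, (a²)³ = e.
The smallest positive k with (a²)ᵏ = e is 3.

Answer: 3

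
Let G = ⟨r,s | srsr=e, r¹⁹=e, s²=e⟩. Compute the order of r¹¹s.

Compute successive powers until reaching e:
  (r¹¹s)¹ = r¹¹s, (r¹¹s)² = e.
The smallest positive k with (r¹¹s)ᵏ = e is 2.

Answer: 2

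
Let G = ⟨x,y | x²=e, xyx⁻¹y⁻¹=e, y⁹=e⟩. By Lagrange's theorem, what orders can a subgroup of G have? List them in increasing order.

|G| = 18 = 2 · 3². By Lagrange's theorem the order of any subgroup divides 18; the divisors of 18 are 1, 2, 3, 6, 9, 18.

Answer: 1, 2, 3, 6, 9, 18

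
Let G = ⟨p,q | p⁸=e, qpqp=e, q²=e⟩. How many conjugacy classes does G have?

The conjugacy classes (representative and size) are:
  [e] (size 1), [p] (size 2), [p⁶] (size 2), [p³] (size 2), [p⁴] (size 1), [q] (size 4), [p⁵q] (size 4).
Class equation: 1 + 2 + 2 + 2 + 1 + 4 + 4 = 16 = |G|. So G has 7 conjugacy classes.

Answer: 7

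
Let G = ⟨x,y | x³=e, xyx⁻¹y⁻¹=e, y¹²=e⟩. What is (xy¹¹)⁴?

Compute successive powers of (xy¹¹), reducing at each step:
  (xy¹¹)²: (xy¹¹) · x = x²y¹¹;   (x²y¹¹) · y¹¹ = x²y¹⁰
  (xy¹¹)³: (x²y¹⁰) · x = y¹⁰;   (y¹⁰) · y¹¹ = y⁹
  (xy¹¹)⁴: (y⁹) · x = xy⁹;   (xy⁹) · y¹¹ = xy⁸

Answer: xy⁸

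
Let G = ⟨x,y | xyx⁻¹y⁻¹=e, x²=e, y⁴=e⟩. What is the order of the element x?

Compute successive powers until reaching e:
  x¹ = x, x² = e.
The smallest positive k with xᵏ = e is 2.

Answer: 2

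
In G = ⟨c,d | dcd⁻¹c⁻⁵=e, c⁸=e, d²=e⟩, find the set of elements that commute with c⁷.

⟨c⁷⟩ ⊆ C_G(c⁷) since powers of c⁷ commute with c⁷; so |C_G(c⁷)| ≥ |⟨c⁷⟩| = 8.
By orbit–stabilizer, |C_G(c⁷)| = |G| / |conj. class of c⁷| = 16 / 2 = 8.
The 8 elements commuting with c⁷ are {e, c, c², c³, c⁴, c⁵, c⁶, c⁷}.

Answer: {e, c, c², c³, c⁴, c⁵, c⁶, c⁷}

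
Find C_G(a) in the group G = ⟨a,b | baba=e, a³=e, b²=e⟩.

⟨a⟩ ⊆ C_G(a) since powers of a commute with a; so |C_G(a)| ≥ |⟨a⟩| = 3.
By orbit–stabilizer, |C_G(a)| = |G| / |conj. class of a| = 6 / 2 = 3.
The 3 elements commuting with a are {e, a, a²}.

Answer: {e, a, a²}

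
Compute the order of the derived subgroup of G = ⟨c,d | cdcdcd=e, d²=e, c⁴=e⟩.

G' = [G, G] is generated by all commutators. The generator-pair commutators are: [c, d] = c²dc.
The subgroup they normally generate is {e, c², cd, dc³, c²dc, c³d, c²dc³, dc, cdc², dc²d, c²dc²d, c³dc²}, of order 12.
Check: |G/G'| = 24/12 = 2 is the order of the abelianisation.

Answer: 12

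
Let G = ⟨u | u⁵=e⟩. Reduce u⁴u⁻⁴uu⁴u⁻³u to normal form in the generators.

Multiply left to right, reducing at each step:
  (u⁴) · u⁻⁴ = e
  e · u = u
  u · u⁴ = e
  e · u⁻³ = u²
  (u²) · u = u³

Answer: u³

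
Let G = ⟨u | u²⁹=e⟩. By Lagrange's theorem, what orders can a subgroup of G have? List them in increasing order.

|G| = 29 = 29. By Lagrange's theorem the order of any subgroup divides 29; the divisors of 29 are 1, 29.

Answer: 1, 29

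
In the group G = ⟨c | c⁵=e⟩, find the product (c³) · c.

Compute (c³) · c by multiplying left to right and reducing via the relations at each step:
  (c³) · c = c⁴

Answer: c⁴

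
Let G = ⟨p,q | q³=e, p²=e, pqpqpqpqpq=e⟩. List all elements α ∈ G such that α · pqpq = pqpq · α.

⟨pqpq⟩ ⊆ C_G(pqpq) since powers of pqpq commute with pqpq; so |C_G(pqpq)| ≥ |⟨pqpq⟩| = 5.
By orbit–stabilizer, |C_G(pqpq)| = |G| / |conj. class of pqpq| = 60 / 12 = 5.
The 5 elements commuting with pqpq are {e, pq, pqpq, q²pq²p, q²p}.

Answer: {e, pq, pqpq, q²pq²p, q²p}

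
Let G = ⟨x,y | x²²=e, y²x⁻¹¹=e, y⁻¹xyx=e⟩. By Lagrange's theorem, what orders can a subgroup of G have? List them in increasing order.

|G| = 44 = 2² · 11. By Lagrange's theorem the order of any subgroup divides 44; the divisors of 44 are 1, 2, 4, 11, 22, 44.

Answer: 1, 2, 4, 11, 22, 44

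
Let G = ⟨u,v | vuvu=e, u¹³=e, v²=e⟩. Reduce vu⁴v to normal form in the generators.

Multiply left to right, reducing at each step:
  v · u⁴ = u⁹v
  (u⁹v) · v = u⁹

Answer: u⁹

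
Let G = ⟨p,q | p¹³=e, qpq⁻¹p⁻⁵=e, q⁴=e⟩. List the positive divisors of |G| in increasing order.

|G| = 52 = 2² · 13. By Lagrange's theorem the order of any subgroup divides 52; the divisors of 52 are 1, 2, 4, 13, 26, 52.

Answer: 1, 2, 4, 13, 26, 52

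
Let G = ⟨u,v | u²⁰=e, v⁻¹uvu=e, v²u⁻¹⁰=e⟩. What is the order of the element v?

Compute successive powers until reaching e:
  v¹ = v, v² = u¹⁰, v³ = v⁻¹, v⁴ = e.
The smallest positive k with vᵏ = e is 4.

Answer: 4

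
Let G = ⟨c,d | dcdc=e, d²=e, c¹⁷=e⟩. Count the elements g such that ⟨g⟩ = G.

⟨g⟩ = G would require ord(g) = |G| = 34, but the maximum element order in G is 17 < 34. So G is not cyclic and no single element generates it: the count is 0.

Answer: 0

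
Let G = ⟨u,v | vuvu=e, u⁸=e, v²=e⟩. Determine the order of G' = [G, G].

G' = [G, G] is generated by all commutators. The generator-pair commutators are: [u, v] = u².
The subgroup they normally generate is {e, u², u⁴, u⁶}, of order 4.
Check: |G/G'| = 16/4 = 4 is the order of the abelianisation.

Answer: 4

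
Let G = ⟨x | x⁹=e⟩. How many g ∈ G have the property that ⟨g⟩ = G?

G is cyclic of order 9. An element generates G iff its order is 9, and a cyclic group of order 9 has exactly φ(9) = 6 such elements.

Answer: 6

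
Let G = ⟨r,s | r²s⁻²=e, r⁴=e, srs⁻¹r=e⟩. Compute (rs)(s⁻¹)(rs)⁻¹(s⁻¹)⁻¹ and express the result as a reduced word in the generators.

[(rs), (s⁻¹)] = (rs)·(s⁻¹)·(rs)⁻¹·(s⁻¹)⁻¹.
  (rs) · (s⁻¹) = r
  r · (rs⁻¹) = s
  s · s = r²

Answer: r²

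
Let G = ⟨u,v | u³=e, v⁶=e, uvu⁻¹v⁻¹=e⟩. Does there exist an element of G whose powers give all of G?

|G| = 18, but the maximum element order in G is 6 < 18. No single element generates all of G, so G is not cyclic.

Answer: No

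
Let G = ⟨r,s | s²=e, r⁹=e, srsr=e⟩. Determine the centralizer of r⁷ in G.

⟨r⁷⟩ ⊆ C_G(r⁷) since powers of r⁷ commute with r⁷; so |C_G(r⁷)| ≥ |⟨r⁷⟩| = 9.
By orbit–stabilizer, |C_G(r⁷)| = |G| / |conj. class of r⁷| = 18 / 2 = 9.
The 9 elements commuting with r⁷ are {e, r, r², r³, r⁴, r⁵, r⁶, r⁷, r⁸}.

Answer: {e, r, r², r³, r⁴, r⁵, r⁶, r⁷, r⁸}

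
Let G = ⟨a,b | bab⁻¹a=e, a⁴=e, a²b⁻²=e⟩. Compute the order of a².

Compute successive powers until reaching e:
  (a²)¹ = a², (a²)² = e.
The smallest positive k with (a²)ᵏ = e is 2.

Answer: 2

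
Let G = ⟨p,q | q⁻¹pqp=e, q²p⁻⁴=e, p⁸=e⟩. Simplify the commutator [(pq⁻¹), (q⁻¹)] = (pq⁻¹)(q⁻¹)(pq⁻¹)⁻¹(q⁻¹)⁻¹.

[(pq⁻¹), (q⁻¹)] = (pq⁻¹)·(q⁻¹)·(pq⁻¹)⁻¹·(q⁻¹)⁻¹.
  (pq⁻¹) · (q⁻¹) = p⁵
  (p⁵) · (pq) = p²q⁻¹
  (p²q⁻¹) · q = p²

Answer: p²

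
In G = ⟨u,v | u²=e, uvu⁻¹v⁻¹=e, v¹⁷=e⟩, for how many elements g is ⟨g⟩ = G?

G is cyclic of order 34. An element generates G iff its order is 34, and a cyclic group of order 34 has exactly φ(34) = 16 such elements.

Answer: 16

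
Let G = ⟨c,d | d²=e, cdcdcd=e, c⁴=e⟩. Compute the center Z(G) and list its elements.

An element z ∈ Z(G) iff z commutes with every generator.
For example e is central: e·c = c = c·e; e·d = d = d·e.
Whereas c ∉ Z(G) since c·d = cd ≠ dc = d·c.
Checking each of the 24 elements this way gives Z(G) = {e}, of order 1.

Answer: {e}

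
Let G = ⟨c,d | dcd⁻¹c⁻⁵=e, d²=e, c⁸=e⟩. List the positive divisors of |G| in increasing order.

|G| = 16 = 2⁴. By Lagrange's theorem the order of any subgroup divides 16; the divisors of 16 are 1, 2, 4, 8, 16.

Answer: 1, 2, 4, 8, 16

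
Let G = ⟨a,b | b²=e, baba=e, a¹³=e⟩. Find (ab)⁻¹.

The order of (ab) is 2 (smallest k with (ab)ᵏ = e), so (ab)⁻¹ = (ab)¹ = ab.
Check: (ab) · (ab) → (ab) · a = b;   b · b = e, giving e as required.

Answer: ab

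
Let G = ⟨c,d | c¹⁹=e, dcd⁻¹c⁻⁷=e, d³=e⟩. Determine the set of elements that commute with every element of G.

An element z ∈ Z(G) iff z commutes with every generator.
For example e is central: e·c = c = c·e; e·d = d = d·e.
Whereas c ∉ Z(G) since c·d = cd ≠ c⁷d = d·c.
Checking each of the 57 elements this way gives Z(G) = {e}, of order 1.

Answer: {e}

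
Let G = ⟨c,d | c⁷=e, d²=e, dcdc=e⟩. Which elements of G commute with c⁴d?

⟨c⁴d⟩ ⊆ C_G(c⁴d) since powers of c⁴d commute with c⁴d; so |C_G(c⁴d)| ≥ |⟨c⁴d⟩| = 2.
By orbit–stabilizer, |C_G(c⁴d)| = |G| / |conj. class of c⁴d| = 14 / 7 = 2.
The 2 elements commuting with c⁴d are {e, c⁴d}.

Answer: {e, c⁴d}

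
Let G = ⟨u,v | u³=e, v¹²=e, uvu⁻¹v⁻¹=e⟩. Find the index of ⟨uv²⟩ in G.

First find ord(uv²) by computing successive powers:
  (uv²)¹ = uv², (uv²)² = u²v⁴, (uv²)³ = v⁶, (uv²)⁴ = uv⁸, (uv²)⁵ = u²v¹⁰, (uv²)⁶ = e.
So |⟨uv²⟩| = ord(uv²) = 6. With |G| = 36, by Lagrange [G : ⟨uv²⟩] = 36/6 = 6.

Answer: 6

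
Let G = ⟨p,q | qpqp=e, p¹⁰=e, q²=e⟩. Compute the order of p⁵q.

Compute successive powers until reaching e:
  (p⁵q)¹ = p⁵q, (p⁵q)² = e.
The smallest positive k with (p⁵q)ᵏ = e is 2.

Answer: 2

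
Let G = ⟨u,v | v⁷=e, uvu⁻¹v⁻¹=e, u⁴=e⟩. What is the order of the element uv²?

Compute successive powers until reaching e:
  (uv²)¹ = uv², (uv²)² = u²v⁴, (uv²)³ = u³v⁶, (uv²)⁴ = v, (uv²)⁵ = uv³, (uv²)⁶ = u²v⁵, (uv²)⁷ = u³, (uv²)⁸ = v², (uv²)⁹ = uv⁴, (uv²)¹⁰ = u²v⁶, (uv²)¹¹ = u³v, (uv²)¹² = v³, (uv²)¹³ = uv⁵, (uv²)¹⁴ = u², (uv²)¹⁵ = u³v², (uv²)¹⁶ = v⁴, (uv²)¹⁷ = uv⁶, (uv²)¹⁸ = u²v, (uv²)¹⁹ = u³v³, (uv²)²⁰ = v⁵, (uv²)²¹ = u, (uv²)²² = u²v², (uv²)²³ = u³v⁴, (uv²)²⁴ = v⁶, (uv²)²⁵ = uv, (uv²)²⁶ = u²v³, (uv²)²⁷ = u³v⁵, (uv²)²⁸ = e.
The smallest positive k with (uv²)ᵏ = e is 28.

Answer: 28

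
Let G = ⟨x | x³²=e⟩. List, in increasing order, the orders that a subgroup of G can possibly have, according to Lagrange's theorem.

|G| = 32 = 2⁵. By Lagrange's theorem the order of any subgroup divides 32; the divisors of 32 are 1, 2, 4, 8, 16, 32.

Answer: 1, 2, 4, 8, 16, 32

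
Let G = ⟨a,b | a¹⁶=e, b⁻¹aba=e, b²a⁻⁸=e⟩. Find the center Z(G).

An element z ∈ Z(G) iff z commutes with every generator.
For example a⁸ is central: (a⁸)·a = a⁹ = a·(a⁸); (a⁸)·b = b⁻¹ = b·(a⁸).
Whereas a ∉ Z(G) since a·b = ab ≠ a⁷b⁻¹ = b·a.
Checking each of the 32 elements this way gives Z(G) = {e, a⁸}, of order 2.

Answer: {e, a⁸}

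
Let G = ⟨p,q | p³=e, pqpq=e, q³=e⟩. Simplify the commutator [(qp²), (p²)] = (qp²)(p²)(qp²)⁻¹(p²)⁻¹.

[(qp²), (p²)] = (qp²)·(p²)·(qp²)⁻¹·(p²)⁻¹.
  (qp²) · (p²) = p²q²
  (p²q²) · (pq²) = q²p
  (q²p) · p = pq

Answer: pq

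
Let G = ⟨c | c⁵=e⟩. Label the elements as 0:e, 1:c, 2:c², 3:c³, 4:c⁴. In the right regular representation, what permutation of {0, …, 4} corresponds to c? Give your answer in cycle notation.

(0 1 2 3 4)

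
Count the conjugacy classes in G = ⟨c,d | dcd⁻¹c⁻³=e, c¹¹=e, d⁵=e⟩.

The conjugacy classes (representative and size) are:
  [e] (size 1), [c³] (size 5), [c⁶] (size 5), [c⁷d] (size 11), [c⁹d²] (size 11), [c⁷d³] (size 11), [c⁷d⁴] (size 11).
Class equation: 1 + 5 + 5 + 11 + 11 + 11 + 11 = 55 = |G|. So G has 7 conjugacy classes.

Answer: 7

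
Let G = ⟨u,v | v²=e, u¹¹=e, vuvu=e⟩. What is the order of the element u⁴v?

Compute successive powers until reaching e:
  (u⁴v)¹ = u⁴v, (u⁴v)² = e.
The smallest positive k with (u⁴v)ᵏ = e is 2.

Answer: 2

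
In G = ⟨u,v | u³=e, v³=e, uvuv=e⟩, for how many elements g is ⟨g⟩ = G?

⟨g⟩ = G would require ord(g) = |G| = 12, but the maximum element order in G is 3 < 12. So G is not cyclic and no single element generates it: the count is 0.

Answer: 0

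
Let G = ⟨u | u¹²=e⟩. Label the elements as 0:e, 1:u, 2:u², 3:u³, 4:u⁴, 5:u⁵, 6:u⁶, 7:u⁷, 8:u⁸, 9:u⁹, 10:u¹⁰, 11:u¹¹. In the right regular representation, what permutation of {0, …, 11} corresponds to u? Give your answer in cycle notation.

(0 1 2 3 4 5 6 7 8 9 10 11)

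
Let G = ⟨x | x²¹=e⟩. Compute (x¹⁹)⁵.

Compute successive powers of (x¹⁹), reducing at each step:
  (x¹⁹)²: (x¹⁹) · x¹⁹ = x¹⁷
  (x¹⁹)³: (x¹⁷) · x¹⁹ = x¹⁵
  (x¹⁹)⁴: (x¹⁵) · x¹⁹ = x¹³
  (x¹⁹)⁵: (x¹³) · x¹⁹ = x¹¹

Answer: x¹¹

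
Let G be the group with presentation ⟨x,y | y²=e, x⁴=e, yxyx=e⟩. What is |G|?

Enumerate words in the generators, reducing via the relations: the distinct elements are
  {e, x, y, xy, x², x³, x²y, x³y}.
No further products give new elements, so |G| = 8.

Answer: 8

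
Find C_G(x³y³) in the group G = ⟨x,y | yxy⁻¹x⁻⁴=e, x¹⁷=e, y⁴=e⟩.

⟨x³y³⟩ ⊆ C_G(x³y³) since powers of x³y³ commute with x³y³; so |C_G(x³y³)| ≥ |⟨x³y³⟩| = 4.
By orbit–stabilizer, |C_G(x³y³)| = |G| / |conj. class of x³y³| = 68 / 17 = 4.
The 4 elements commuting with x³y³ are {e, x⁵y, x³y³, x⁸y²}.

Answer: {e, x⁵y, x³y³, x⁸y²}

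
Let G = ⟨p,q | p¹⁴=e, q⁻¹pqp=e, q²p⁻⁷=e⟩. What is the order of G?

Enumerate words in the generators, reducing via the relations: the distinct elements are
  {e, p, q, pq, p², p³, p⁴, p⁵, p⁶, p⁷, p⁸, p⁹, p²q, p³q, p¹², p¹³, p¹¹, p¹⁰, p⁴q, p⁵q, p⁶q, q⁻¹, pq⁻¹, p²q⁻¹, p³q⁻¹, p⁴q⁻¹, p⁵q⁻¹, p⁶q⁻¹}.
No further products give new elements, so |G| = 28.

Answer: 28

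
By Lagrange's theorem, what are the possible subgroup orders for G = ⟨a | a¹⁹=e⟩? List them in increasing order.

|G| = 19 = 19. By Lagrange's theorem the order of any subgroup divides 19; the divisors of 19 are 1, 19.

Answer: 1, 19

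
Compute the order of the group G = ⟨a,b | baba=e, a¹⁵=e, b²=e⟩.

Enumerate words in the generators, reducing via the relations: the distinct elements are
  {a, b, e, ab, a², a³, a⁴, a⁵, a⁶, a⁷, a⁸, a⁹, a²b, a³b, a¹², a¹³, a¹¹, a¹⁰, a¹⁴, a⁴b, a⁵b, a⁶b, a⁷b, a⁸b, a⁹b, a¹²b, a¹³b, a¹¹b, a¹⁰b, a¹⁴b}.
No further products give new elements, so |G| = 30.

Answer: 30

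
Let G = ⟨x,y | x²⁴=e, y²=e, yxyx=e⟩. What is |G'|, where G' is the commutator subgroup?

G' = [G, G] is generated by all commutators. The generator-pair commutators are: [x, y] = x².
The subgroup they normally generate is {e, x², x⁴, x⁶, x⁸, x¹⁰, x¹², x¹⁴, x¹⁶, x¹⁸, x²⁰, x²²}, of order 12.
Check: |G/G'| = 48/12 = 4 is the order of the abelianisation.

Answer: 12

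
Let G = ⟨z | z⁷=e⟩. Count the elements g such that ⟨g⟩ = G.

G is cyclic of order 7. An element generates G iff its order is 7, and a cyclic group of order 7 has exactly φ(7) = 6 such elements.

Answer: 6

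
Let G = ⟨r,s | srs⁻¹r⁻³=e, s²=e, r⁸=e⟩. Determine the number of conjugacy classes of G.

The conjugacy classes (representative and size) are:
  [e] (size 1), [r³] (size 2), [r²] (size 2), [r⁴] (size 1), [r⁵] (size 2), [r⁴s] (size 4), [rs] (size 4).
Class equation: 1 + 2 + 2 + 1 + 2 + 4 + 4 = 16 = |G|. So G has 7 conjugacy classes.

Answer: 7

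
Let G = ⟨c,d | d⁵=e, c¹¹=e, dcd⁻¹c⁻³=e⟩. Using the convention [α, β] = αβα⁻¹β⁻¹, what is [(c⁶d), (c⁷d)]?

[(c⁶d), (c⁷d)] = (c⁶d)·(c⁷d)·(c⁶d)⁻¹·(c⁷d)⁻¹.
  (c⁶d) · (c⁷d) = c⁵d²
  (c⁵d²) · (c⁹d⁴) = c⁹d
  (c⁹d) · (c⁵d⁴) = c²

Answer: c²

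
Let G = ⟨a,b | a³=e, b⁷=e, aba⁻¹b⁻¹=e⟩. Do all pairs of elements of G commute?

Each pair of generators commutes: a·b = ab = b·a. Since the generators pairwise commute, every element of G commutes with every other, so G is abelian.

Answer: Yes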